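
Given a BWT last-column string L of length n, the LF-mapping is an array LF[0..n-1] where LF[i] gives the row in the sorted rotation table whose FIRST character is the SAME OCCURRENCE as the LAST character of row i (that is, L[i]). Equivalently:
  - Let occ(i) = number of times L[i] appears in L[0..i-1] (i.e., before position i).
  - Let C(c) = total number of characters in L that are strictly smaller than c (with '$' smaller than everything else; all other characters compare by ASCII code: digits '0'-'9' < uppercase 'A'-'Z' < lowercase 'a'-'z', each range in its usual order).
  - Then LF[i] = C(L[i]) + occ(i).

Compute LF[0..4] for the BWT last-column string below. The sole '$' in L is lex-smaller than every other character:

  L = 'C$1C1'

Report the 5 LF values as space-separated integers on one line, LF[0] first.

Char counts: '$':1, '1':2, 'C':2
C (first-col start): C('$')=0, C('1')=1, C('C')=3
L[0]='C': occ=0, LF[0]=C('C')+0=3+0=3
L[1]='$': occ=0, LF[1]=C('$')+0=0+0=0
L[2]='1': occ=0, LF[2]=C('1')+0=1+0=1
L[3]='C': occ=1, LF[3]=C('C')+1=3+1=4
L[4]='1': occ=1, LF[4]=C('1')+1=1+1=2

Answer: 3 0 1 4 2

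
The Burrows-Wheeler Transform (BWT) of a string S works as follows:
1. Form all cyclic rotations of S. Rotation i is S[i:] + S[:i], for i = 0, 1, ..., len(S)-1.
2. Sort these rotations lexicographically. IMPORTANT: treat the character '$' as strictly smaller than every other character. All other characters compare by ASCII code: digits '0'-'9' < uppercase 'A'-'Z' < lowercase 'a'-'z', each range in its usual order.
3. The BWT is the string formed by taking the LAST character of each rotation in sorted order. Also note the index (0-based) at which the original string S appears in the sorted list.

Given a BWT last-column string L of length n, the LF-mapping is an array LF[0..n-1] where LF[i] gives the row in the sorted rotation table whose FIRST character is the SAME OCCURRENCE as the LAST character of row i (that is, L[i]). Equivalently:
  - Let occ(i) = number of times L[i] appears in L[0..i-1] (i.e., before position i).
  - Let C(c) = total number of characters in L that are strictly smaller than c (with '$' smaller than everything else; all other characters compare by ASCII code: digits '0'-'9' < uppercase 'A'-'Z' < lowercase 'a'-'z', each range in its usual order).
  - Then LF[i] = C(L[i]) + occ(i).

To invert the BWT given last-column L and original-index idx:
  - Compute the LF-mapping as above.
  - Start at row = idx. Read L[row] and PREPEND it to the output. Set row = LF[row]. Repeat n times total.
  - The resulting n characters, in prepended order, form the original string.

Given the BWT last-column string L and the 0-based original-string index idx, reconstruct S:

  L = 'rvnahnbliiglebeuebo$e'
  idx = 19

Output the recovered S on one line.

LF mapping: 18 20 15 1 10 16 2 13 11 12 9 14 5 3 6 19 7 4 17 0 8
Walk LF starting at row 19, prepending L[row]:
  step 1: row=19, L[19]='$', prepend. Next row=LF[19]=0
  step 2: row=0, L[0]='r', prepend. Next row=LF[0]=18
  step 3: row=18, L[18]='o', prepend. Next row=LF[18]=17
  step 4: row=17, L[17]='b', prepend. Next row=LF[17]=4
  step 5: row=4, L[4]='h', prepend. Next row=LF[4]=10
  step 6: row=10, L[10]='g', prepend. Next row=LF[10]=9
  step 7: row=9, L[9]='i', prepend. Next row=LF[9]=12
  step 8: row=12, L[12]='e', prepend. Next row=LF[12]=5
  step 9: row=5, L[5]='n', prepend. Next row=LF[5]=16
  step 10: row=16, L[16]='e', prepend. Next row=LF[16]=7
  step 11: row=7, L[7]='l', prepend. Next row=LF[7]=13
  step 12: row=13, L[13]='b', prepend. Next row=LF[13]=3
  step 13: row=3, L[3]='a', prepend. Next row=LF[3]=1
  step 14: row=1, L[1]='v', prepend. Next row=LF[1]=20
  step 15: row=20, L[20]='e', prepend. Next row=LF[20]=8
  step 16: row=8, L[8]='i', prepend. Next row=LF[8]=11
  step 17: row=11, L[11]='l', prepend. Next row=LF[11]=14
  step 18: row=14, L[14]='e', prepend. Next row=LF[14]=6
  step 19: row=6, L[6]='b', prepend. Next row=LF[6]=2
  step 20: row=2, L[2]='n', prepend. Next row=LF[2]=15
  step 21: row=15, L[15]='u', prepend. Next row=LF[15]=19
Reversed output: unbelievableneighbor$

Answer: unbelievableneighbor$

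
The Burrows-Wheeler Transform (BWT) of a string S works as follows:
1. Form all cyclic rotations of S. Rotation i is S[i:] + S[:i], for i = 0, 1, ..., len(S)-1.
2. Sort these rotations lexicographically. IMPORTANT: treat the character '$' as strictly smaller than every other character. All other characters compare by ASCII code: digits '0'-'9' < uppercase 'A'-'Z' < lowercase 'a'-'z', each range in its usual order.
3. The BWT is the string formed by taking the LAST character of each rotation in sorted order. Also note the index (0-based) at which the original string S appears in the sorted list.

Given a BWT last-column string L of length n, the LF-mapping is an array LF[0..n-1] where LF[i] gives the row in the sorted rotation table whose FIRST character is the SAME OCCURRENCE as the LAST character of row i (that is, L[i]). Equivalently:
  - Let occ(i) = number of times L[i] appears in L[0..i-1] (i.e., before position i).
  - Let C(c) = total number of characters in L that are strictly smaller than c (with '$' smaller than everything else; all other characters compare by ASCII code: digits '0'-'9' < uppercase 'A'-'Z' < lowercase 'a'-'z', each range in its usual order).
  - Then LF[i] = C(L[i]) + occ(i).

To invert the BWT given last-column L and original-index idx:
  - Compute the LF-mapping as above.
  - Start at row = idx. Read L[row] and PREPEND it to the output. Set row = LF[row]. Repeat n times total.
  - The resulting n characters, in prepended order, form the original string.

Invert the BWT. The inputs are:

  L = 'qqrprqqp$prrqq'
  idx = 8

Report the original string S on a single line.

LF mapping: 4 5 10 1 11 6 7 2 0 3 12 13 8 9
Walk LF starting at row 8, prepending L[row]:
  step 1: row=8, L[8]='$', prepend. Next row=LF[8]=0
  step 2: row=0, L[0]='q', prepend. Next row=LF[0]=4
  step 3: row=4, L[4]='r', prepend. Next row=LF[4]=11
  step 4: row=11, L[11]='r', prepend. Next row=LF[11]=13
  step 5: row=13, L[13]='q', prepend. Next row=LF[13]=9
  step 6: row=9, L[9]='p', prepend. Next row=LF[9]=3
  step 7: row=3, L[3]='p', prepend. Next row=LF[3]=1
  step 8: row=1, L[1]='q', prepend. Next row=LF[1]=5
  step 9: row=5, L[5]='q', prepend. Next row=LF[5]=6
  step 10: row=6, L[6]='q', prepend. Next row=LF[6]=7
  step 11: row=7, L[7]='p', prepend. Next row=LF[7]=2
  step 12: row=2, L[2]='r', prepend. Next row=LF[2]=10
  step 13: row=10, L[10]='r', prepend. Next row=LF[10]=12
  step 14: row=12, L[12]='q', prepend. Next row=LF[12]=8
Reversed output: qrrpqqqppqrrq$

Answer: qrrpqqqppqrrq$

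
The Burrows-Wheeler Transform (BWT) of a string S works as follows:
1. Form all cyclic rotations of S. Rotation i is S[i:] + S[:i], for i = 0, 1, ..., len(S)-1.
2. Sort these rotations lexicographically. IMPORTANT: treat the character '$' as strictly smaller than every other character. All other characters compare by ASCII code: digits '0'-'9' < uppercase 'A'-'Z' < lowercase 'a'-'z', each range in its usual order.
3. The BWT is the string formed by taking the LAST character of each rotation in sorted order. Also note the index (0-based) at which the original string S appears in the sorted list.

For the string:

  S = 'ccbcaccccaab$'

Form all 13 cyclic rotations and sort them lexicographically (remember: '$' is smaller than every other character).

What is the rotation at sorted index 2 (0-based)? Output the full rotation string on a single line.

Answer: ab$ccbcacccca

Derivation:
All 13 rotations (rotation i = S[i:]+S[:i]):
  rot[0] = ccbcaccccaab$
  rot[1] = cbcaccccaab$c
  rot[2] = bcaccccaab$cc
  rot[3] = caccccaab$ccb
  rot[4] = accccaab$ccbc
  rot[5] = ccccaab$ccbca
  rot[6] = cccaab$ccbcac
  rot[7] = ccaab$ccbcacc
  rot[8] = caab$ccbcaccc
  rot[9] = aab$ccbcacccc
  rot[10] = ab$ccbcacccca
  rot[11] = b$ccbcaccccaa
  rot[12] = $ccbcaccccaab
Sorted (with $ < everything):
  sorted[0] = $ccbcaccccaab
  sorted[1] = aab$ccbcacccc
  sorted[2] = ab$ccbcacccca
  sorted[3] = accccaab$ccbc
  sorted[4] = b$ccbcaccccaa
  sorted[5] = bcaccccaab$cc
  sorted[6] = caab$ccbcaccc
  sorted[7] = caccccaab$ccb
  sorted[8] = cbcaccccaab$c
  sorted[9] = ccaab$ccbcacc
  sorted[10] = ccbcaccccaab$
  sorted[11] = cccaab$ccbcac
  sorted[12] = ccccaab$ccbca
sorted[2] = ab$ccbcacccca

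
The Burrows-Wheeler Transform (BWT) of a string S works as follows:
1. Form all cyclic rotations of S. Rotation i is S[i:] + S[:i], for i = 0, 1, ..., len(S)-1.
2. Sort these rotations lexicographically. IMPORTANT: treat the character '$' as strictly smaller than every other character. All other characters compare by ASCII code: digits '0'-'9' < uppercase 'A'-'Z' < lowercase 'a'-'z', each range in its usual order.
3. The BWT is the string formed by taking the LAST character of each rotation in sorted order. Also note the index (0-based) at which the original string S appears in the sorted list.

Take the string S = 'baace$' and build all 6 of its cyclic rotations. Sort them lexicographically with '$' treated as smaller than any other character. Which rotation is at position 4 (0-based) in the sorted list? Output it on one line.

Answer: ce$baa

Derivation:
All 6 rotations (rotation i = S[i:]+S[:i]):
  rot[0] = baace$
  rot[1] = aace$b
  rot[2] = ace$ba
  rot[3] = ce$baa
  rot[4] = e$baac
  rot[5] = $baace
Sorted (with $ < everything):
  sorted[0] = $baace
  sorted[1] = aace$b
  sorted[2] = ace$ba
  sorted[3] = baace$
  sorted[4] = ce$baa
  sorted[5] = e$baac
sorted[4] = ce$baa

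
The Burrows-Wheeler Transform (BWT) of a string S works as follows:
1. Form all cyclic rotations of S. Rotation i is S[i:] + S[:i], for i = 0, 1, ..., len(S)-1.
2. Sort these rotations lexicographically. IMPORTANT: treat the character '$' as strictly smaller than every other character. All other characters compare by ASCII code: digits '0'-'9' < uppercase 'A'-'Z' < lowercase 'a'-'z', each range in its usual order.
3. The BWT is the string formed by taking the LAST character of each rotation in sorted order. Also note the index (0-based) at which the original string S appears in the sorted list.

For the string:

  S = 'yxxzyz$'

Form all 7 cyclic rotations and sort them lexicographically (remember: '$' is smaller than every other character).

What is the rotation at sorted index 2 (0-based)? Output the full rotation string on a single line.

Answer: xzyz$yx

Derivation:
All 7 rotations (rotation i = S[i:]+S[:i]):
  rot[0] = yxxzyz$
  rot[1] = xxzyz$y
  rot[2] = xzyz$yx
  rot[3] = zyz$yxx
  rot[4] = yz$yxxz
  rot[5] = z$yxxzy
  rot[6] = $yxxzyz
Sorted (with $ < everything):
  sorted[0] = $yxxzyz
  sorted[1] = xxzyz$y
  sorted[2] = xzyz$yx
  sorted[3] = yxxzyz$
  sorted[4] = yz$yxxz
  sorted[5] = z$yxxzy
  sorted[6] = zyz$yxx
sorted[2] = xzyz$yx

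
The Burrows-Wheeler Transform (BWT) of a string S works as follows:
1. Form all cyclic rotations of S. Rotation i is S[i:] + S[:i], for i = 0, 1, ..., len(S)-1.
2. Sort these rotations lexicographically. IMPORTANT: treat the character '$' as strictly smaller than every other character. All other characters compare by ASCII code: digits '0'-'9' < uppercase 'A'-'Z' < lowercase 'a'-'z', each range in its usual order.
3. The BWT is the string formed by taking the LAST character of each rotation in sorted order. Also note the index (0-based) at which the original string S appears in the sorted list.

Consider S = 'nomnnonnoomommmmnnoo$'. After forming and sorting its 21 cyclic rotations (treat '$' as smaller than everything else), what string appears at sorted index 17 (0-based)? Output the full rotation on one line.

All 21 rotations (rotation i = S[i:]+S[:i]):
  rot[0] = nomnnonnoomommmmnnoo$
  rot[1] = omnnonnoomommmmnnoo$n
  rot[2] = mnnonnoomommmmnnoo$no
  rot[3] = nnonnoomommmmnnoo$nom
  rot[4] = nonnoomommmmnnoo$nomn
  rot[5] = onnoomommmmnnoo$nomnn
  rot[6] = nnoomommmmnnoo$nomnno
  rot[7] = noomommmmnnoo$nomnnon
  rot[8] = oomommmmnnoo$nomnnonn
  rot[9] = omommmmnnoo$nomnnonno
  rot[10] = mommmmnnoo$nomnnonnoo
  rot[11] = ommmmnnoo$nomnnonnoom
  rot[12] = mmmmnnoo$nomnnonnoomo
  rot[13] = mmmnnoo$nomnnonnoomom
  rot[14] = mmnnoo$nomnnonnoomomm
  rot[15] = mnnoo$nomnnonnoomommm
  rot[16] = nnoo$nomnnonnoomommmm
  rot[17] = noo$nomnnonnoomommmmn
  rot[18] = oo$nomnnonnoomommmmnn
  rot[19] = o$nomnnonnoomommmmnno
  rot[20] = $nomnnonnoomommmmnnoo
Sorted (with $ < everything):
  sorted[0] = $nomnnonnoomommmmnnoo
  sorted[1] = mmmmnnoo$nomnnonnoomo
  sorted[2] = mmmnnoo$nomnnonnoomom
  sorted[3] = mmnnoo$nomnnonnoomomm
  sorted[4] = mnnonnoomommmmnnoo$no
  sorted[5] = mnnoo$nomnnonnoomommm
  sorted[6] = mommmmnnoo$nomnnonnoo
  sorted[7] = nnonnoomommmmnnoo$nom
  sorted[8] = nnoo$nomnnonnoomommmm
  sorted[9] = nnoomommmmnnoo$nomnno
  sorted[10] = nomnnonnoomommmmnnoo$
  sorted[11] = nonnoomommmmnnoo$nomn
  sorted[12] = noo$nomnnonnoomommmmn
  sorted[13] = noomommmmnnoo$nomnnon
  sorted[14] = o$nomnnonnoomommmmnno
  sorted[15] = ommmmnnoo$nomnnonnoom
  sorted[16] = omnnonnoomommmmnnoo$n
  sorted[17] = omommmmnnoo$nomnnonno
  sorted[18] = onnoomommmmnnoo$nomnn
  sorted[19] = oo$nomnnonnoomommmmnn
  sorted[20] = oomommmmnnoo$nomnnonn
sorted[17] = omommmmnnoo$nomnnonno

Answer: omommmmnnoo$nomnnonno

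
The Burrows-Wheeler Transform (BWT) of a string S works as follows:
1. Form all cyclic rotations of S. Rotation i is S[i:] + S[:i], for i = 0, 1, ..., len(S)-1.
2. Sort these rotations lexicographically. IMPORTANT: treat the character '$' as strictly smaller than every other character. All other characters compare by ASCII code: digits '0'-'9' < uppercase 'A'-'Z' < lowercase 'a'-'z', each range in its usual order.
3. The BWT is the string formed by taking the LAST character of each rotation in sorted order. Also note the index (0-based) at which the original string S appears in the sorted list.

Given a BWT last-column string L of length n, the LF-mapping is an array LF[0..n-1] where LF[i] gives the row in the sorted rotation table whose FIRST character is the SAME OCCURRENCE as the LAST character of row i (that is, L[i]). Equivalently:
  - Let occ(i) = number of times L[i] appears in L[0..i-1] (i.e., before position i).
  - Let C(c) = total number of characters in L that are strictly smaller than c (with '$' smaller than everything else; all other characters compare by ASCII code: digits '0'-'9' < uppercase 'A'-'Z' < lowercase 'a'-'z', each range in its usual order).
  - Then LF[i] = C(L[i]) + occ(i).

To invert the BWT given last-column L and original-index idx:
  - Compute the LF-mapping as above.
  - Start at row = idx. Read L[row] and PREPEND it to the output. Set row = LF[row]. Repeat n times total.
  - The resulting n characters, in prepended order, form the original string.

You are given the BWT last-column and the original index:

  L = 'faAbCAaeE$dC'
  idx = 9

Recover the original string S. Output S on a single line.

LF mapping: 11 6 1 8 3 2 7 10 5 0 9 4
Walk LF starting at row 9, prepending L[row]:
  step 1: row=9, L[9]='$', prepend. Next row=LF[9]=0
  step 2: row=0, L[0]='f', prepend. Next row=LF[0]=11
  step 3: row=11, L[11]='C', prepend. Next row=LF[11]=4
  step 4: row=4, L[4]='C', prepend. Next row=LF[4]=3
  step 5: row=3, L[3]='b', prepend. Next row=LF[3]=8
  step 6: row=8, L[8]='E', prepend. Next row=LF[8]=5
  step 7: row=5, L[5]='A', prepend. Next row=LF[5]=2
  step 8: row=2, L[2]='A', prepend. Next row=LF[2]=1
  step 9: row=1, L[1]='a', prepend. Next row=LF[1]=6
  step 10: row=6, L[6]='a', prepend. Next row=LF[6]=7
  step 11: row=7, L[7]='e', prepend. Next row=LF[7]=10
  step 12: row=10, L[10]='d', prepend. Next row=LF[10]=9
Reversed output: deaaAAEbCCf$

Answer: deaaAAEbCCf$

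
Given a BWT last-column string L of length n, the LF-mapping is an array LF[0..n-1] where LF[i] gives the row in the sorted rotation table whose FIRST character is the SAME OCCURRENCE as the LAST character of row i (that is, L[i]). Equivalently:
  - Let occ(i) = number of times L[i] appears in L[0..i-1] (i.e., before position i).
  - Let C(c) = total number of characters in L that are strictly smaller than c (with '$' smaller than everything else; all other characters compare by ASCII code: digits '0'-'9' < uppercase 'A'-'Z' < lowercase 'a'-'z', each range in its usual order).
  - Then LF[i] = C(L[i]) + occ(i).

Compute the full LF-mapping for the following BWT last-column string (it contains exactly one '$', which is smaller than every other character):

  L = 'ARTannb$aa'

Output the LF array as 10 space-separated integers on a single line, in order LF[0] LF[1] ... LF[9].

Answer: 1 2 3 4 8 9 7 0 5 6

Derivation:
Char counts: '$':1, 'A':1, 'R':1, 'T':1, 'a':3, 'b':1, 'n':2
C (first-col start): C('$')=0, C('A')=1, C('R')=2, C('T')=3, C('a')=4, C('b')=7, C('n')=8
L[0]='A': occ=0, LF[0]=C('A')+0=1+0=1
L[1]='R': occ=0, LF[1]=C('R')+0=2+0=2
L[2]='T': occ=0, LF[2]=C('T')+0=3+0=3
L[3]='a': occ=0, LF[3]=C('a')+0=4+0=4
L[4]='n': occ=0, LF[4]=C('n')+0=8+0=8
L[5]='n': occ=1, LF[5]=C('n')+1=8+1=9
L[6]='b': occ=0, LF[6]=C('b')+0=7+0=7
L[7]='$': occ=0, LF[7]=C('$')+0=0+0=0
L[8]='a': occ=1, LF[8]=C('a')+1=4+1=5
L[9]='a': occ=2, LF[9]=C('a')+2=4+2=6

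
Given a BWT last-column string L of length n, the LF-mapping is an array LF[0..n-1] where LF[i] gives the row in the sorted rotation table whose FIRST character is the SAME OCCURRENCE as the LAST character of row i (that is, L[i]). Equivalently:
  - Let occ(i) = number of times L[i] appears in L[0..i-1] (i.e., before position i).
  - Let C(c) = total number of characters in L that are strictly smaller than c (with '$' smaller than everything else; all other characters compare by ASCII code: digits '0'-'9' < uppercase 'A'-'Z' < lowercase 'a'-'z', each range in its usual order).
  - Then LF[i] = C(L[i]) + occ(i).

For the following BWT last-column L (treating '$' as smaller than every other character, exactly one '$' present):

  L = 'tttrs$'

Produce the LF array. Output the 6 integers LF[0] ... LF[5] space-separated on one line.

Char counts: '$':1, 'r':1, 's':1, 't':3
C (first-col start): C('$')=0, C('r')=1, C('s')=2, C('t')=3
L[0]='t': occ=0, LF[0]=C('t')+0=3+0=3
L[1]='t': occ=1, LF[1]=C('t')+1=3+1=4
L[2]='t': occ=2, LF[2]=C('t')+2=3+2=5
L[3]='r': occ=0, LF[3]=C('r')+0=1+0=1
L[4]='s': occ=0, LF[4]=C('s')+0=2+0=2
L[5]='$': occ=0, LF[5]=C('$')+0=0+0=0

Answer: 3 4 5 1 2 0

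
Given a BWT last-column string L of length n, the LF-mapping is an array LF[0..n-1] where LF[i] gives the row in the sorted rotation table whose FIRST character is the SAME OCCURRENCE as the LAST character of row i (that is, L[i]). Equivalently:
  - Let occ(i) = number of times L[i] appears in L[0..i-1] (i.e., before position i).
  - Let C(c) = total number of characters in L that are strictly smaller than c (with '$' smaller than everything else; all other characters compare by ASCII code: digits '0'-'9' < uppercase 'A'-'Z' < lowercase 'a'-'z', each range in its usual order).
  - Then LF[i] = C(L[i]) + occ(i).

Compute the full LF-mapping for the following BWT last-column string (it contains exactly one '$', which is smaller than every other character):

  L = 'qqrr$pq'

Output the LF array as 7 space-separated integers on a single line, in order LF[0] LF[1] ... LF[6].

Char counts: '$':1, 'p':1, 'q':3, 'r':2
C (first-col start): C('$')=0, C('p')=1, C('q')=2, C('r')=5
L[0]='q': occ=0, LF[0]=C('q')+0=2+0=2
L[1]='q': occ=1, LF[1]=C('q')+1=2+1=3
L[2]='r': occ=0, LF[2]=C('r')+0=5+0=5
L[3]='r': occ=1, LF[3]=C('r')+1=5+1=6
L[4]='$': occ=0, LF[4]=C('$')+0=0+0=0
L[5]='p': occ=0, LF[5]=C('p')+0=1+0=1
L[6]='q': occ=2, LF[6]=C('q')+2=2+2=4

Answer: 2 3 5 6 0 1 4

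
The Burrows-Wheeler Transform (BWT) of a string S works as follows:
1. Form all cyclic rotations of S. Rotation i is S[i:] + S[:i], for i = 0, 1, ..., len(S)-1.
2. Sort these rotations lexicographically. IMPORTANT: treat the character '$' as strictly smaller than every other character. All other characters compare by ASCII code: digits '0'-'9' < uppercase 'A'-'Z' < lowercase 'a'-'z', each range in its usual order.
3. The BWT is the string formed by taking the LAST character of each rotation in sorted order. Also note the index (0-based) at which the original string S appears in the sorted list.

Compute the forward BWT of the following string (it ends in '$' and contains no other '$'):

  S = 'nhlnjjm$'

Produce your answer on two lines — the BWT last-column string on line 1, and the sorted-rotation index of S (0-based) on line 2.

Answer: mnnjhj$l
6

Derivation:
All 8 rotations (rotation i = S[i:]+S[:i]):
  rot[0] = nhlnjjm$
  rot[1] = hlnjjm$n
  rot[2] = lnjjm$nh
  rot[3] = njjm$nhl
  rot[4] = jjm$nhln
  rot[5] = jm$nhlnj
  rot[6] = m$nhlnjj
  rot[7] = $nhlnjjm
Sorted (with $ < everything):
  sorted[0] = $nhlnjjm  (last char: 'm')
  sorted[1] = hlnjjm$n  (last char: 'n')
  sorted[2] = jjm$nhln  (last char: 'n')
  sorted[3] = jm$nhlnj  (last char: 'j')
  sorted[4] = lnjjm$nh  (last char: 'h')
  sorted[5] = m$nhlnjj  (last char: 'j')
  sorted[6] = nhlnjjm$  (last char: '$')
  sorted[7] = njjm$nhl  (last char: 'l')
Last column: mnnjhj$l
Original string S is at sorted index 6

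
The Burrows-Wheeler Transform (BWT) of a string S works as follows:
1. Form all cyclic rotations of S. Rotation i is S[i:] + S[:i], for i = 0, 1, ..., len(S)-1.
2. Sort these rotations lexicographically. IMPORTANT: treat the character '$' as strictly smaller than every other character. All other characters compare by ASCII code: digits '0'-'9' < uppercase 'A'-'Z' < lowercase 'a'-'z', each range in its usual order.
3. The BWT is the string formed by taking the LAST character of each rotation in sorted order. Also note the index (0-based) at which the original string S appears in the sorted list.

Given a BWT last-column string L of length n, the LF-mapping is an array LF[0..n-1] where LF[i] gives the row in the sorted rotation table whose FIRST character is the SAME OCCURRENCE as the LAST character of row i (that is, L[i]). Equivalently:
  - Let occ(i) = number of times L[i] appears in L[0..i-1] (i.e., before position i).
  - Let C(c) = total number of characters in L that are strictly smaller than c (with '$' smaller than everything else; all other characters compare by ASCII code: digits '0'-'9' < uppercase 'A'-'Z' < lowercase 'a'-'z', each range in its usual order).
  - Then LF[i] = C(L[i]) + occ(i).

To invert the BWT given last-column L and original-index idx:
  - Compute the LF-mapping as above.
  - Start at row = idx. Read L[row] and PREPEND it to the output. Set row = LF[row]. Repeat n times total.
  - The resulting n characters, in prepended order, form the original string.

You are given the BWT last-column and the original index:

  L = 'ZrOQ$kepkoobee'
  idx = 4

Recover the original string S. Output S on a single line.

LF mapping: 3 13 1 2 0 8 5 12 9 10 11 4 6 7
Walk LF starting at row 4, prepending L[row]:
  step 1: row=4, L[4]='$', prepend. Next row=LF[4]=0
  step 2: row=0, L[0]='Z', prepend. Next row=LF[0]=3
  step 3: row=3, L[3]='Q', prepend. Next row=LF[3]=2
  step 4: row=2, L[2]='O', prepend. Next row=LF[2]=1
  step 5: row=1, L[1]='r', prepend. Next row=LF[1]=13
  step 6: row=13, L[13]='e', prepend. Next row=LF[13]=7
  step 7: row=7, L[7]='p', prepend. Next row=LF[7]=12
  step 8: row=12, L[12]='e', prepend. Next row=LF[12]=6
  step 9: row=6, L[6]='e', prepend. Next row=LF[6]=5
  step 10: row=5, L[5]='k', prepend. Next row=LF[5]=8
  step 11: row=8, L[8]='k', prepend. Next row=LF[8]=9
  step 12: row=9, L[9]='o', prepend. Next row=LF[9]=10
  step 13: row=10, L[10]='o', prepend. Next row=LF[10]=11
  step 14: row=11, L[11]='b', prepend. Next row=LF[11]=4
Reversed output: bookkeeperOQZ$

Answer: bookkeeperOQZ$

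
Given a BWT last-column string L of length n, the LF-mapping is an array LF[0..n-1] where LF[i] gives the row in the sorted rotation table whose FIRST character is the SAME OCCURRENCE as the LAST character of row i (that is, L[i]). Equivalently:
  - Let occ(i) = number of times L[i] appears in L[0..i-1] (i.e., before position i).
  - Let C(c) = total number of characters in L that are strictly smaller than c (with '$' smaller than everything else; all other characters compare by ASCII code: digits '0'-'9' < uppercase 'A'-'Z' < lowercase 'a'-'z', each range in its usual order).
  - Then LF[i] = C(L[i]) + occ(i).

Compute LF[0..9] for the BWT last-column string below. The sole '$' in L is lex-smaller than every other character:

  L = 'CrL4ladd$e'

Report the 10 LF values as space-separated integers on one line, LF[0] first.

Char counts: '$':1, '4':1, 'C':1, 'L':1, 'a':1, 'd':2, 'e':1, 'l':1, 'r':1
C (first-col start): C('$')=0, C('4')=1, C('C')=2, C('L')=3, C('a')=4, C('d')=5, C('e')=7, C('l')=8, C('r')=9
L[0]='C': occ=0, LF[0]=C('C')+0=2+0=2
L[1]='r': occ=0, LF[1]=C('r')+0=9+0=9
L[2]='L': occ=0, LF[2]=C('L')+0=3+0=3
L[3]='4': occ=0, LF[3]=C('4')+0=1+0=1
L[4]='l': occ=0, LF[4]=C('l')+0=8+0=8
L[5]='a': occ=0, LF[5]=C('a')+0=4+0=4
L[6]='d': occ=0, LF[6]=C('d')+0=5+0=5
L[7]='d': occ=1, LF[7]=C('d')+1=5+1=6
L[8]='$': occ=0, LF[8]=C('$')+0=0+0=0
L[9]='e': occ=0, LF[9]=C('e')+0=7+0=7

Answer: 2 9 3 1 8 4 5 6 0 7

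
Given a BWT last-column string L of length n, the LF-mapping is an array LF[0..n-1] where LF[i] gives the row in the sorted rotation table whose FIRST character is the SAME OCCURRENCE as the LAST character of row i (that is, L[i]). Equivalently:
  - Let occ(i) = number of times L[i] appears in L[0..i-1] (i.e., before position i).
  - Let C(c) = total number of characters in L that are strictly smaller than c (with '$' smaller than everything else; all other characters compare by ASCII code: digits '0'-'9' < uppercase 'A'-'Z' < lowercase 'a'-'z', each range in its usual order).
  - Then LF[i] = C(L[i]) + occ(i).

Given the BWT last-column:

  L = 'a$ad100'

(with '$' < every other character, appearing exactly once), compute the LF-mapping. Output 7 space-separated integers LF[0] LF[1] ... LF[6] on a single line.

Answer: 4 0 5 6 3 1 2

Derivation:
Char counts: '$':1, '0':2, '1':1, 'a':2, 'd':1
C (first-col start): C('$')=0, C('0')=1, C('1')=3, C('a')=4, C('d')=6
L[0]='a': occ=0, LF[0]=C('a')+0=4+0=4
L[1]='$': occ=0, LF[1]=C('$')+0=0+0=0
L[2]='a': occ=1, LF[2]=C('a')+1=4+1=5
L[3]='d': occ=0, LF[3]=C('d')+0=6+0=6
L[4]='1': occ=0, LF[4]=C('1')+0=3+0=3
L[5]='0': occ=0, LF[5]=C('0')+0=1+0=1
L[6]='0': occ=1, LF[6]=C('0')+1=1+1=2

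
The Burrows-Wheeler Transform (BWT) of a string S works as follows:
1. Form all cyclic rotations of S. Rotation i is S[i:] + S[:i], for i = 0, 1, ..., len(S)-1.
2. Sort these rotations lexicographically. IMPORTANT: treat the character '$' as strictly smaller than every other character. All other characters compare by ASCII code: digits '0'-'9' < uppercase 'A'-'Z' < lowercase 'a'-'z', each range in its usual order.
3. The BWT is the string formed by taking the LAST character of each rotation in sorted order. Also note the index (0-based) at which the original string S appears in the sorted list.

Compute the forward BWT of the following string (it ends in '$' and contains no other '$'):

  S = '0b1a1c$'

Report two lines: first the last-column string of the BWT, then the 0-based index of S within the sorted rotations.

Answer: c$ba101
1

Derivation:
All 7 rotations (rotation i = S[i:]+S[:i]):
  rot[0] = 0b1a1c$
  rot[1] = b1a1c$0
  rot[2] = 1a1c$0b
  rot[3] = a1c$0b1
  rot[4] = 1c$0b1a
  rot[5] = c$0b1a1
  rot[6] = $0b1a1c
Sorted (with $ < everything):
  sorted[0] = $0b1a1c  (last char: 'c')
  sorted[1] = 0b1a1c$  (last char: '$')
  sorted[2] = 1a1c$0b  (last char: 'b')
  sorted[3] = 1c$0b1a  (last char: 'a')
  sorted[4] = a1c$0b1  (last char: '1')
  sorted[5] = b1a1c$0  (last char: '0')
  sorted[6] = c$0b1a1  (last char: '1')
Last column: c$ba101
Original string S is at sorted index 1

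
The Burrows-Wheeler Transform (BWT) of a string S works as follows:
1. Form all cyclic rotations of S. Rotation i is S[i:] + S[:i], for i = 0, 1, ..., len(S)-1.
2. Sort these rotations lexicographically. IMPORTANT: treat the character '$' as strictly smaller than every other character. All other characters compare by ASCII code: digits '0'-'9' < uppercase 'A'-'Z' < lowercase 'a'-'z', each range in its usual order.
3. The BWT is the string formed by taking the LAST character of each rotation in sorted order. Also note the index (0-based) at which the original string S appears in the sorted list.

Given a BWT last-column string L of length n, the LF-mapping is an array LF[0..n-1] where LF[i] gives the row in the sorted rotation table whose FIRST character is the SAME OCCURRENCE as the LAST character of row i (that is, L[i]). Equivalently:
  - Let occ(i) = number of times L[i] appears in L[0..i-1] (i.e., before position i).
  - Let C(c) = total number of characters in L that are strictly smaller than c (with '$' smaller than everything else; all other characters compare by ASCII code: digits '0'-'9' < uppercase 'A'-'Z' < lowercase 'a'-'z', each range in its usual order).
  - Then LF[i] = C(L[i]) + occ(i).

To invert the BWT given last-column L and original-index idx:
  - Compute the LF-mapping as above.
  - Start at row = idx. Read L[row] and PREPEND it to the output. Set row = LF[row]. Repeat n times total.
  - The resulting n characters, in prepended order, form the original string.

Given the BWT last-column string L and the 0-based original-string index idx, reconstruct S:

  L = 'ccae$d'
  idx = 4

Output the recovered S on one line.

LF mapping: 2 3 1 5 0 4
Walk LF starting at row 4, prepending L[row]:
  step 1: row=4, L[4]='$', prepend. Next row=LF[4]=0
  step 2: row=0, L[0]='c', prepend. Next row=LF[0]=2
  step 3: row=2, L[2]='a', prepend. Next row=LF[2]=1
  step 4: row=1, L[1]='c', prepend. Next row=LF[1]=3
  step 5: row=3, L[3]='e', prepend. Next row=LF[3]=5
  step 6: row=5, L[5]='d', prepend. Next row=LF[5]=4
Reversed output: decac$

Answer: decac$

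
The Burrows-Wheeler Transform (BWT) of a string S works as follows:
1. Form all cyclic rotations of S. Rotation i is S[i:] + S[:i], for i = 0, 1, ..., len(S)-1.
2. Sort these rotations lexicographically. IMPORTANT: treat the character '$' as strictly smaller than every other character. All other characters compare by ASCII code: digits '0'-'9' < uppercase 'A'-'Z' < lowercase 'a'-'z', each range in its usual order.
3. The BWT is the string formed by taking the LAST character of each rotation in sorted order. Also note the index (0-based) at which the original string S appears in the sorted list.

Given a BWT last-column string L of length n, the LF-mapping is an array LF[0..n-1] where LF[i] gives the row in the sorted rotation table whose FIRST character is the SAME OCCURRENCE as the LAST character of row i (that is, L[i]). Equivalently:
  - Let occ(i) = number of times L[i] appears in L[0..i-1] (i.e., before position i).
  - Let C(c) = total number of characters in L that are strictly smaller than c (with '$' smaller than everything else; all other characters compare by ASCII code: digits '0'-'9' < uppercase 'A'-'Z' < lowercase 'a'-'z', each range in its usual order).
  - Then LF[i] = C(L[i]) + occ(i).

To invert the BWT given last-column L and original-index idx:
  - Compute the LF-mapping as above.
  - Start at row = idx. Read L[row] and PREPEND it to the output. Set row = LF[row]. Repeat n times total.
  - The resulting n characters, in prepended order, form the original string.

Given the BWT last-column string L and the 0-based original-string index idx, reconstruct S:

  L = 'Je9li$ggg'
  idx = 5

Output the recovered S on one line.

LF mapping: 2 3 1 8 7 0 4 5 6
Walk LF starting at row 5, prepending L[row]:
  step 1: row=5, L[5]='$', prepend. Next row=LF[5]=0
  step 2: row=0, L[0]='J', prepend. Next row=LF[0]=2
  step 3: row=2, L[2]='9', prepend. Next row=LF[2]=1
  step 4: row=1, L[1]='e', prepend. Next row=LF[1]=3
  step 5: row=3, L[3]='l', prepend. Next row=LF[3]=8
  step 6: row=8, L[8]='g', prepend. Next row=LF[8]=6
  step 7: row=6, L[6]='g', prepend. Next row=LF[6]=4
  step 8: row=4, L[4]='i', prepend. Next row=LF[4]=7
  step 9: row=7, L[7]='g', prepend. Next row=LF[7]=5
Reversed output: giggle9J$

Answer: giggle9J$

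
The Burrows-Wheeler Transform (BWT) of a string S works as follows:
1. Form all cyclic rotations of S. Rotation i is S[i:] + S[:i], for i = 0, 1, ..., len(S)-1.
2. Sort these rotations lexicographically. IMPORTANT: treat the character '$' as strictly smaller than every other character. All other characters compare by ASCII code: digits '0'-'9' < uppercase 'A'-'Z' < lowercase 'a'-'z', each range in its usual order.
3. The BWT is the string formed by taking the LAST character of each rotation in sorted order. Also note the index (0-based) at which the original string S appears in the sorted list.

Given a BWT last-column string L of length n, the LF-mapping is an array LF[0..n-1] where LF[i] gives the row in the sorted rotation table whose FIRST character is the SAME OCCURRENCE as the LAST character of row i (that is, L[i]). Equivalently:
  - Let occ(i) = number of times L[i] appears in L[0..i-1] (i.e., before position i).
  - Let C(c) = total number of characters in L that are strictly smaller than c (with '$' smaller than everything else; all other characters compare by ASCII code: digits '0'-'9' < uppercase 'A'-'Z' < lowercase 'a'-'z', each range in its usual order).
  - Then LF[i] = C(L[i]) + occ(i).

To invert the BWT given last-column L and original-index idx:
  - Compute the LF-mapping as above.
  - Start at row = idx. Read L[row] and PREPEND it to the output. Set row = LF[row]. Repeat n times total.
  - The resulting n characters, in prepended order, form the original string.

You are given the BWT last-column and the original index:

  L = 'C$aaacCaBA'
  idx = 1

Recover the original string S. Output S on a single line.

LF mapping: 3 0 5 6 7 9 4 8 2 1
Walk LF starting at row 1, prepending L[row]:
  step 1: row=1, L[1]='$', prepend. Next row=LF[1]=0
  step 2: row=0, L[0]='C', prepend. Next row=LF[0]=3
  step 3: row=3, L[3]='a', prepend. Next row=LF[3]=6
  step 4: row=6, L[6]='C', prepend. Next row=LF[6]=4
  step 5: row=4, L[4]='a', prepend. Next row=LF[4]=7
  step 6: row=7, L[7]='a', prepend. Next row=LF[7]=8
  step 7: row=8, L[8]='B', prepend. Next row=LF[8]=2
  step 8: row=2, L[2]='a', prepend. Next row=LF[2]=5
  step 9: row=5, L[5]='c', prepend. Next row=LF[5]=9
  step 10: row=9, L[9]='A', prepend. Next row=LF[9]=1
Reversed output: AcaBaaCaC$

Answer: AcaBaaCaC$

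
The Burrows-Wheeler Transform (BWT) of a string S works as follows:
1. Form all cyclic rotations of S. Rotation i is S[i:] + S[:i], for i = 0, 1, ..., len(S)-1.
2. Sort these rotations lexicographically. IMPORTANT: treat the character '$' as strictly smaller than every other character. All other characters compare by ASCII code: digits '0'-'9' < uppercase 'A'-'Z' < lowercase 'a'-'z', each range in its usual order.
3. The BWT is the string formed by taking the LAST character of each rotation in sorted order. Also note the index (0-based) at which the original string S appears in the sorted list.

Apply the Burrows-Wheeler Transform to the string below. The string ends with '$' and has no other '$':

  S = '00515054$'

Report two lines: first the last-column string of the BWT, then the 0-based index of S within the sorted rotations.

All 9 rotations (rotation i = S[i:]+S[:i]):
  rot[0] = 00515054$
  rot[1] = 0515054$0
  rot[2] = 515054$00
  rot[3] = 15054$005
  rot[4] = 5054$0051
  rot[5] = 054$00515
  rot[6] = 54$005150
  rot[7] = 4$0051505
  rot[8] = $00515054
Sorted (with $ < everything):
  sorted[0] = $00515054  (last char: '4')
  sorted[1] = 00515054$  (last char: '$')
  sorted[2] = 0515054$0  (last char: '0')
  sorted[3] = 054$00515  (last char: '5')
  sorted[4] = 15054$005  (last char: '5')
  sorted[5] = 4$0051505  (last char: '5')
  sorted[6] = 5054$0051  (last char: '1')
  sorted[7] = 515054$00  (last char: '0')
  sorted[8] = 54$005150  (last char: '0')
Last column: 4$0555100
Original string S is at sorted index 1

Answer: 4$0555100
1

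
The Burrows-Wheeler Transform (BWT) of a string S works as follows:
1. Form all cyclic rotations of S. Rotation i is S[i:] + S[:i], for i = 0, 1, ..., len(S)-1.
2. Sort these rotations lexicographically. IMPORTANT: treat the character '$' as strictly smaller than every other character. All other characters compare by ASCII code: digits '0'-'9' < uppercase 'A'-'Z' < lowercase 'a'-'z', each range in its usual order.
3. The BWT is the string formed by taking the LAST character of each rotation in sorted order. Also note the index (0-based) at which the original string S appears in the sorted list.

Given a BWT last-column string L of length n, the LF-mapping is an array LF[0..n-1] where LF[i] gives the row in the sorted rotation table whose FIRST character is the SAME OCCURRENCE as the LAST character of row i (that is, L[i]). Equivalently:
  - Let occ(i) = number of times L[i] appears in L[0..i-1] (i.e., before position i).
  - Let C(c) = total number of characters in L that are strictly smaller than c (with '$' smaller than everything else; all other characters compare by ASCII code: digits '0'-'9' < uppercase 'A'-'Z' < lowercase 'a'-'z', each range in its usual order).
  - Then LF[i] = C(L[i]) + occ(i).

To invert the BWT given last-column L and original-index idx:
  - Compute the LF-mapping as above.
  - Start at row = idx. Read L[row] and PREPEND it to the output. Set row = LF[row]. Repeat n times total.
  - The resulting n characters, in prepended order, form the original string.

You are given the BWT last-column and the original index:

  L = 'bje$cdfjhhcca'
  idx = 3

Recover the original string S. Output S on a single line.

LF mapping: 2 11 7 0 3 6 8 12 9 10 4 5 1
Walk LF starting at row 3, prepending L[row]:
  step 1: row=3, L[3]='$', prepend. Next row=LF[3]=0
  step 2: row=0, L[0]='b', prepend. Next row=LF[0]=2
  step 3: row=2, L[2]='e', prepend. Next row=LF[2]=7
  step 4: row=7, L[7]='j', prepend. Next row=LF[7]=12
  step 5: row=12, L[12]='a', prepend. Next row=LF[12]=1
  step 6: row=1, L[1]='j', prepend. Next row=LF[1]=11
  step 7: row=11, L[11]='c', prepend. Next row=LF[11]=5
  step 8: row=5, L[5]='d', prepend. Next row=LF[5]=6
  step 9: row=6, L[6]='f', prepend. Next row=LF[6]=8
  step 10: row=8, L[8]='h', prepend. Next row=LF[8]=9
  step 11: row=9, L[9]='h', prepend. Next row=LF[9]=10
  step 12: row=10, L[10]='c', prepend. Next row=LF[10]=4
  step 13: row=4, L[4]='c', prepend. Next row=LF[4]=3
Reversed output: cchhfdcjajeb$

Answer: cchhfdcjajeb$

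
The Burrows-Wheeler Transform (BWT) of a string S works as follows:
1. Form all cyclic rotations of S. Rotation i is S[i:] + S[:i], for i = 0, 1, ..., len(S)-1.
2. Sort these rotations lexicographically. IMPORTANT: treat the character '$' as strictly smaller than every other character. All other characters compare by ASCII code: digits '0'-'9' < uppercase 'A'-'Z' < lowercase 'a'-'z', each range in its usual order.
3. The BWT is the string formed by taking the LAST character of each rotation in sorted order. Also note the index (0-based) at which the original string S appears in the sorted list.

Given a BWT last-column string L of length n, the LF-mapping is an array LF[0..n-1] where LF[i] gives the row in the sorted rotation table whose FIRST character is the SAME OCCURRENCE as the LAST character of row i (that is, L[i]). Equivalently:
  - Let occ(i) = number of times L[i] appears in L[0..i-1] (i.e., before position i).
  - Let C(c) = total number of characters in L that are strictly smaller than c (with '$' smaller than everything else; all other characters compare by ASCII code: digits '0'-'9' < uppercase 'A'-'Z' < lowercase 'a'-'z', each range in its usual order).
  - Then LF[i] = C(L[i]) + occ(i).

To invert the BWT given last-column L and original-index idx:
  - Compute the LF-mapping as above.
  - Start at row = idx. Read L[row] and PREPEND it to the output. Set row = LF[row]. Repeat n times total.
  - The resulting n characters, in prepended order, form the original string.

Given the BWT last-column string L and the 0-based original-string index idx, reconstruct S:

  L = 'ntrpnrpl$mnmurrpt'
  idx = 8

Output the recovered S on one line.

Answer: pnrmpturrtlpmrnn$

Derivation:
LF mapping: 4 14 10 7 5 11 8 1 0 2 6 3 16 12 13 9 15
Walk LF starting at row 8, prepending L[row]:
  step 1: row=8, L[8]='$', prepend. Next row=LF[8]=0
  step 2: row=0, L[0]='n', prepend. Next row=LF[0]=4
  step 3: row=4, L[4]='n', prepend. Next row=LF[4]=5
  step 4: row=5, L[5]='r', prepend. Next row=LF[5]=11
  step 5: row=11, L[11]='m', prepend. Next row=LF[11]=3
  step 6: row=3, L[3]='p', prepend. Next row=LF[3]=7
  step 7: row=7, L[7]='l', prepend. Next row=LF[7]=1
  step 8: row=1, L[1]='t', prepend. Next row=LF[1]=14
  step 9: row=14, L[14]='r', prepend. Next row=LF[14]=13
  step 10: row=13, L[13]='r', prepend. Next row=LF[13]=12
  step 11: row=12, L[12]='u', prepend. Next row=LF[12]=16
  step 12: row=16, L[16]='t', prepend. Next row=LF[16]=15
  step 13: row=15, L[15]='p', prepend. Next row=LF[15]=9
  step 14: row=9, L[9]='m', prepend. Next row=LF[9]=2
  step 15: row=2, L[2]='r', prepend. Next row=LF[2]=10
  step 16: row=10, L[10]='n', prepend. Next row=LF[10]=6
  step 17: row=6, L[6]='p', prepend. Next row=LF[6]=8
Reversed output: pnrmpturrtlpmrnn$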